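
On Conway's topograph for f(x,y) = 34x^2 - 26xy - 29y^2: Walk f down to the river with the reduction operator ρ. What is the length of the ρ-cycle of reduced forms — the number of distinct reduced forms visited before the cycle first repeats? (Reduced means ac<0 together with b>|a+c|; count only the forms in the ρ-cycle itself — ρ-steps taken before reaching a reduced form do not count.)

D = 4620, ⌊√D⌋ = 67
descent: ρ → (-29,26,34)  [lands on river]
river: ρ → (34,42,-21)
river: ρ → (-21,42,34)
river: ρ → (34,26,-29)
river: ρ → (-29,32,31)
river: ρ → (31,30,-30)
river: ρ → (-30,30,31)
river: ρ → (31,32,-29)
ρ-cycle length = 8 (tail of 1 descent step not counted)

8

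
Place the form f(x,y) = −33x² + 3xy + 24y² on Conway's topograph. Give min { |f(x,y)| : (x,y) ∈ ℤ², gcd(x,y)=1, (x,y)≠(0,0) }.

descent: ρ → (24,45,-12)  [lands on river]
river: ρ → (-12,51,12)
river: ρ → (12,45,-24)
river: ρ → (-24,51,6)
river: ρ → (6,45,-48)
river: ρ → (-48,51,3)
river: ρ → (3,51,-48)
river: ρ → (-48,45,6)
river: ρ → (6,51,-24)
river: ρ → (-24,45,12)
river: ρ → (12,51,-12)
river: ρ → (-12,45,24)
river: ρ → (24,51,-6)
river: ρ → (-6,45,48)
river: ρ → (48,51,-3)
river: ρ → (-3,51,48)
river: ρ → (48,45,-6)
river: ρ → (-6,51,24)
closes: descent 1, river 18
min |a| on river = 3

3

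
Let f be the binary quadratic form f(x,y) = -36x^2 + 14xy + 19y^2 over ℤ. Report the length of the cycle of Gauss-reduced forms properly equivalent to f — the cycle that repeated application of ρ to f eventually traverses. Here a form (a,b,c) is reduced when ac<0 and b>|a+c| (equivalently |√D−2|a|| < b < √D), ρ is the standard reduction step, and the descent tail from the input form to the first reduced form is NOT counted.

D = 2932, ⌊√D⌋ = 54
descent: ρ → (19,24,-31)  [lands on river]
river: ρ → (-31,38,12)
river: ρ → (12,34,-37)
river: ρ → (-37,40,9)
river: ρ → (9,50,-12)
river: ρ → (-12,46,17)
river: ρ → (17,22,-36)
river: ρ → (-36,50,3)
river: ρ → (3,52,-19)
river: ρ → (-19,24,31)
river: ρ → (31,38,-12)
river: ρ → (-12,34,37)
river: ρ → (37,40,-9)
river: ρ → (-9,50,12)
river: ρ → (12,46,-17)
river: ρ → (-17,22,36)
river: ρ → (36,50,-3)
river: ρ → (-3,52,19)
ρ-cycle length = 18 (tail of 1 descent step not counted)

18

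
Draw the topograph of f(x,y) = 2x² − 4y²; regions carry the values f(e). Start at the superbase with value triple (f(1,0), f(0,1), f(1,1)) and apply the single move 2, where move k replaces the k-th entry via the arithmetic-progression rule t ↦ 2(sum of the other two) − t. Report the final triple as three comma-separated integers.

start (2,-4,-2) = (f(1,0),f(0,1),f(1,1))
replace slot 2: 2·(2+(-2)) − (-4) = 4 → (2,4,-2)

2,4,-2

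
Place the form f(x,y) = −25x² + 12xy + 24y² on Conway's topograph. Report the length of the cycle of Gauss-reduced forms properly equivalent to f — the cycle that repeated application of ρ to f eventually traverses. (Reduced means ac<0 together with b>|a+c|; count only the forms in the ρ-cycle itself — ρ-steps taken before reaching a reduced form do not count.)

D = 2544, ⌊√D⌋ = 50
river: ρ → (24,36,-13)
river: ρ → (-13,42,15)
river: ρ → (15,48,-4)
river: ρ → (-4,48,15)
river: ρ → (15,42,-13)
river: ρ → (-13,36,24)
river: ρ → (24,12,-25)
river: ρ → (-25,38,11)
river: ρ → (11,50,-1)
river: ρ → (-1,50,11)
river: ρ → (11,38,-25)
river: ρ → (-25,12,24)
ρ-cycle length = 12 (tail of 0 descent steps not counted)

12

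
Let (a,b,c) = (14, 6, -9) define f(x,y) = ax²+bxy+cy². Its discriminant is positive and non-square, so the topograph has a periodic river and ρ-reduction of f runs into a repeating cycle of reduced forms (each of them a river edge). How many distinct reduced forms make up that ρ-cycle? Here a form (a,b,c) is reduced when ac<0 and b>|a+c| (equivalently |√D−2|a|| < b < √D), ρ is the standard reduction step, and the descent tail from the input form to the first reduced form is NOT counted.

D = 540, ⌊√D⌋ = 23
river: ρ → (-9,12,11)
river: ρ → (11,10,-10)
river: ρ → (-10,10,11)
river: ρ → (11,12,-9)
river: ρ → (-9,6,14)
river: ρ → (14,22,-1)
river: ρ → (-1,22,14)
river: ρ → (14,6,-9)
ρ-cycle length = 8 (tail of 0 descent steps not counted)

8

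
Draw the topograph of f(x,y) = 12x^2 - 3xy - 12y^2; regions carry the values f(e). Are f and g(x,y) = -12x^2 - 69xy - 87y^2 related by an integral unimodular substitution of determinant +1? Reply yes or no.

D₁ = 585, D₂ = 585
river cycle of f (length 6): (-12, 3, 12), (12, 21, -3), (-3, 21, 12), (12, 3, -12), (-12, 21, 3), (3, 21, -12)
river cycle of g (length 6): (-12, 3, 12), (12, 21, -3), (-3, 21, 12), (12, 3, -12), (-12, 21, 3), (3, 21, -12)
cycles coincide ⇒ equivalent

yes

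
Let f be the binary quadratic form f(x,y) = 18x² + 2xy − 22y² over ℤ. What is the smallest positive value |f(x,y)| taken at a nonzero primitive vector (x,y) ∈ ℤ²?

descent: ρ → (-22,-2,18)
descent: ρ → (18,38,-2)  [lands on river]
river: ρ → (-2,38,18)
river: ρ → (18,34,-6)
river: ρ → (-6,38,6)
river: ρ → (6,34,-18)
river: ρ → (-18,38,2)
river: ρ → (2,38,-18)
river: ρ → (-18,34,6)
river: ρ → (6,38,-6)
river: ρ → (-6,34,18)
closes: descent 2, river 10
min |a| on river = 2

2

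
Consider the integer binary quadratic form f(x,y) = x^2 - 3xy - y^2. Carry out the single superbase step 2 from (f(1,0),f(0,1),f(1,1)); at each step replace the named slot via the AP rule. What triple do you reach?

start (1,-1,-3) = (f(1,0),f(0,1),f(1,1))
replace slot 2: 2·(1+(-3)) − (-1) = -3 → (1,-3,-3)

1,-3,-3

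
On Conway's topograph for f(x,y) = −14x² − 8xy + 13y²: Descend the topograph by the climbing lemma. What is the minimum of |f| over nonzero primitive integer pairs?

descent: ρ → (13,8,-14)  [lands on river]
river: ρ → (-14,20,7)
river: ρ → (7,22,-11)
river: ρ → (-11,22,7)
river: ρ → (7,20,-14)
river: ρ → (-14,8,13)
river: ρ → (13,18,-9)
river: ρ → (-9,18,13)
closes: descent 1, river 8
min |a| on river = 7

7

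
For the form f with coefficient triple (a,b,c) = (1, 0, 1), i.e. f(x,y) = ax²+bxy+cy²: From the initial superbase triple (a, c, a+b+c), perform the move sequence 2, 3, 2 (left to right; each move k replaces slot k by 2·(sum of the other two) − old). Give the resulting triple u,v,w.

start (1,1,2) = (f(1,0),f(0,1),f(1,1))
replace slot 2: 2·(1+2) − 1 = 5 → (1,5,2)
replace slot 3: 2·(1+5) − 2 = 10 → (1,5,10)
replace slot 2: 2·(1+10) − 5 = 17 → (1,17,10)

1,17,10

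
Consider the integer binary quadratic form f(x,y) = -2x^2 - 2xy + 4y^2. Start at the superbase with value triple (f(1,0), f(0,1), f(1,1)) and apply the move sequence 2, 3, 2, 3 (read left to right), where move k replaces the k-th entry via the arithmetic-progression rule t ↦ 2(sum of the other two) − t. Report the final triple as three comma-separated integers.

start (-2,4,0) = (f(1,0),f(0,1),f(1,1))
replace slot 2: 2·((-2)+0) − 4 = -8 → (-2,-8,0)
replace slot 3: 2·((-2)+(-8)) − 0 = -20 → (-2,-8,-20)
replace slot 2: 2·((-2)+(-20)) − (-8) = -36 → (-2,-36,-20)
replace slot 3: 2·((-2)+(-36)) − (-20) = -56 → (-2,-36,-56)

-2,-36,-56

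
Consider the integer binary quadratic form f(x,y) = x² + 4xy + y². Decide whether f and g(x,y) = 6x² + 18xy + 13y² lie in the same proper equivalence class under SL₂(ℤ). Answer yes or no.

D₁ = 12, D₂ = 12
river cycle of f (length 2): (1, 2, -2), (-2, 2, 1)
river cycle of g (length 2): (1, 2, -2), (-2, 2, 1)
cycles coincide ⇒ equivalent

yes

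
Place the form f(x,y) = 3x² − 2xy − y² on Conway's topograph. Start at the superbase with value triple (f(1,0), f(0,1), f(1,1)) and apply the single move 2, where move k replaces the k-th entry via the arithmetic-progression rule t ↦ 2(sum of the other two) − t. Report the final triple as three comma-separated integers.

start (3,-1,0) = (f(1,0),f(0,1),f(1,1))
replace slot 2: 2·(3+0) − (-1) = 7 → (3,7,0)

3,7,0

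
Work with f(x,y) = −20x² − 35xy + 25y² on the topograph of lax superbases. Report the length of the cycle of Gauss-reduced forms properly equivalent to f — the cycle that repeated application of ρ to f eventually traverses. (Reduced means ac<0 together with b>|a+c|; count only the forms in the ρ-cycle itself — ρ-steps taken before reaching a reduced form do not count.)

D = 3225, ⌊√D⌋ = 56
descent: ρ → (25,35,-20)  [lands on river]
river: ρ → (-20,45,15)
river: ρ → (15,45,-20)
river: ρ → (-20,35,25)
river: ρ → (25,15,-30)
river: ρ → (-30,45,10)
river: ρ → (10,55,-5)
river: ρ → (-5,55,10)
river: ρ → (10,45,-30)
river: ρ → (-30,15,25)
ρ-cycle length = 10 (tail of 1 descent step not counted)

10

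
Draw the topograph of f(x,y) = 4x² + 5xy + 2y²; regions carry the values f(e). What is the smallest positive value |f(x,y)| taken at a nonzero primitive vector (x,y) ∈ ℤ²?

translate: b→-3 (≡5 mod 8), so (4,5,2)→(4,-3,1)
flip: (4,-3,1)→(1,3,4)
translate: b→1 (≡3 mod 2), so (1,3,4)→(1,1,2)
reduced (well bottom): (1,1,2) with a≤c, −a<b≤a
well minimum = a = 1

1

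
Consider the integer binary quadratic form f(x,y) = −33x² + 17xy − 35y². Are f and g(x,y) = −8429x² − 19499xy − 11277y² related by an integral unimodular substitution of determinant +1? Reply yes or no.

D₁ = -4331, D₂ = -4331
f is negative-definite; reduce −f:
−f: reduced (well bottom): (33,-17,35) with a≤c, −a<b≤a
flip sign back: reduced form of f is (-33,17,-35)
g is negative-definite; reduce −g:
−g: translate: b→2641 (≡19499 mod 16858), so (8429,19499,11277)→(8429,2641,207)
−g: flip: (8429,2641,207)→(207,-2641,8429)
−g: translate: b→-157 (≡-2641 mod 414), so (207,-2641,8429)→(207,-157,35)
−g: flip: (207,-157,35)→(35,157,207)
−g: translate: b→17 (≡157 mod 70), so (35,157,207)→(35,17,33)
−g: flip: (35,17,33)→(33,-17,35)
−g: reduced (well bottom): (33,-17,35) with a≤c, −a<b≤a
flip sign back: reduced form of g is (-33,17,-35)
reduced forms (-33, 17, -35) vs (-33, 17, -35) ⇒ equivalent

yes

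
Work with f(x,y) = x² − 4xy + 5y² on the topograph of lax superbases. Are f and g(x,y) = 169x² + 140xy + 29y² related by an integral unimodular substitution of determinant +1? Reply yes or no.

D₁ = -4, D₂ = -4
f: translate: b→0 (≡-4 mod 2), so (1,-4,5)→(1,0,1)
f: reduced (well bottom): (1,0,1) with a≤c, −a<b≤a
g: flip: (169,140,29)→(29,-140,169)
g: translate: b→-24 (≡-140 mod 58), so (29,-140,169)→(29,-24,5)
g: flip: (29,-24,5)→(5,24,29)
g: translate: b→4 (≡24 mod 10), so (5,24,29)→(5,4,1)
g: flip: (5,4,1)→(1,-4,5)
g: translate: b→0 (≡-4 mod 2), so (1,-4,5)→(1,0,1)
g: reduced (well bottom): (1,0,1) with a≤c, −a<b≤a
reduced forms (1, 0, 1) vs (1, 0, 1) ⇒ equivalent

yes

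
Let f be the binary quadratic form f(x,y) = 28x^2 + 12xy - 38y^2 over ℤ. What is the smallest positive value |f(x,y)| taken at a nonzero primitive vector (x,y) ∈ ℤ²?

river: ρ → (-38,64,2)
river: ρ → (2,64,-38)
river: ρ → (-38,12,28)
river: ρ → (28,44,-22)
river: ρ → (-22,44,28)
river: ρ → (28,12,-38)
closes: descent 0, river 6
min |a| on river = 2

2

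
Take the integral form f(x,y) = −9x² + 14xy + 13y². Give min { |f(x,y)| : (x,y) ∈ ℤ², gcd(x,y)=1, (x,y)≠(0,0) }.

river: ρ → (13,12,-10)
river: ρ → (-10,8,15)
river: ρ → (15,22,-3)
river: ρ → (-3,20,22)
river: ρ → (22,24,-1)
river: ρ → (-1,24,22)
river: ρ → (22,20,-3)
river: ρ → (-3,22,15)
river: ρ → (15,8,-10)
river: ρ → (-10,12,13)
river: ρ → (13,14,-9)
river: ρ → (-9,22,5)
river: ρ → (5,18,-17)
river: ρ → (-17,16,6)
river: ρ → (6,20,-11)
river: ρ → (-11,24,2)
river: ρ → (2,24,-11)
river: ρ → (-11,20,6)
river: ρ → (6,16,-17)
river: ρ → (-17,18,5)
river: ρ → (5,22,-9)
river: ρ → (-9,14,13)
closes: descent 0, river 22
min |a| on river = 1

1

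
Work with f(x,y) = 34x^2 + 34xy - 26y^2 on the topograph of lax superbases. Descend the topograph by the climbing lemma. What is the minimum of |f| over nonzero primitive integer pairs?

river: ρ → (-26,18,42)
river: ρ → (42,66,-2)
river: ρ → (-2,66,42)
river: ρ → (42,18,-26)
river: ρ → (-26,34,34)
river: ρ → (34,34,-26)
closes: descent 0, river 6
min |a| on river = 2

2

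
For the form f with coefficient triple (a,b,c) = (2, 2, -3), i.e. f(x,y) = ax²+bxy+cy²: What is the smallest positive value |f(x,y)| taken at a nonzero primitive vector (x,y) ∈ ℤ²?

river: ρ → (-3,4,1)
river: ρ → (1,4,-3)
river: ρ → (-3,2,2)
river: ρ → (2,2,-3)
closes: descent 0, river 4
min |a| on river = 1

1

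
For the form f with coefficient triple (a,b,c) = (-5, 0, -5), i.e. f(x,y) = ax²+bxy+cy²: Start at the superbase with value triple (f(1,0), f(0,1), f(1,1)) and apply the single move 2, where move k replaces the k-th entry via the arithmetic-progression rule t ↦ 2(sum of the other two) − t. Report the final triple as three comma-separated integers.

start (-5,-5,-10) = (f(1,0),f(0,1),f(1,1))
replace slot 2: 2·((-5)+(-10)) − (-5) = -25 → (-5,-25,-10)

-5,-25,-10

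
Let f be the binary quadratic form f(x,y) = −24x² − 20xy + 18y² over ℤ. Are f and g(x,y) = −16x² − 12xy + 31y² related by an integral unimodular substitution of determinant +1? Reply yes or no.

D₁ = 2128, D₂ = 2128
river cycle of f (length 16): (18, 20, -24), (-24, 28, 14), (14, 28, -24), (-24, 20, 18), (18, 16, -26), (-26, 36, 8), (8, 44, -6), (-6, 40, 22), (22, 4, -24), (-24, 44, 2), … (6 more)
river cycle of g (length 10): (-16, 20, 27), (27, 34, -9), (-9, 38, 19), (19, 38, -9), (-9, 34, 27), (27, 20, -16), (-16, 44, 3), (3, 46, -1), (-1, 46, 3), (3, 44, -16)
cycles differ ⇒ inequivalent

no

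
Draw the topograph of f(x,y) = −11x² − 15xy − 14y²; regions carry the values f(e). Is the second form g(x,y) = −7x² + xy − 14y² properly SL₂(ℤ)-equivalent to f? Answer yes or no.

D₁ = -391, D₂ = -391
f is negative-definite; reduce −f:
−f: translate: b→-7 (≡15 mod 22), so (11,15,14)→(11,-7,10)
−f: flip: (11,-7,10)→(10,7,11)
−f: reduced (well bottom): (10,7,11) with a≤c, −a<b≤a
flip sign back: reduced form of f is (-10,-7,-11)
g is negative-definite; reduce −g:
−g: reduced (well bottom): (7,-1,14) with a≤c, −a<b≤a
flip sign back: reduced form of g is (-7,1,-14)
reduced forms (-10, -7, -11) vs (-7, 1, -14) ⇒ inequivalent

no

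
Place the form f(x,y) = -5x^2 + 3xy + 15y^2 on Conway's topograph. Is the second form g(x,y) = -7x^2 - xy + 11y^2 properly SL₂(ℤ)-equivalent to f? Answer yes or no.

D₁ = 309, D₂ = 309
river cycle of f (length 6): (-5, 13, 7), (7, 15, -3), (-3, 15, 7), (7, 13, -5), (-5, 17, 1), (1, 17, -5)
river cycle of g (length 6): (-7, 13, 5), (5, 17, -1), (-1, 17, 5), (5, 13, -7), (-7, 15, 3), (3, 15, -7)
cycles differ ⇒ inequivalent

no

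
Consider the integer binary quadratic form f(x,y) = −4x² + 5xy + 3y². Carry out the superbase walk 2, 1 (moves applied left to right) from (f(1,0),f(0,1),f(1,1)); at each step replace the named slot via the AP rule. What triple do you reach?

start (-4,3,4) = (f(1,0),f(0,1),f(1,1))
replace slot 2: 2·((-4)+4) − 3 = -3 → (-4,-3,4)
replace slot 1: 2·((-3)+4) − (-4) = 6 → (6,-3,4)

6,-3,4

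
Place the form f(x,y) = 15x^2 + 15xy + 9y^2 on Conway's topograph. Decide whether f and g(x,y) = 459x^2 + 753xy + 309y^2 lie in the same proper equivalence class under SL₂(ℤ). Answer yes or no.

D₁ = -315, D₂ = -315
f: flip: (15,15,9)→(9,-15,15)
f: translate: b→3 (≡-15 mod 18), so (9,-15,15)→(9,3,9)
f: reduced (well bottom): (9,3,9) with a≤c, −a<b≤a
g: translate: b→-165 (≡753 mod 918), so (459,753,309)→(459,-165,15)
g: flip: (459,-165,15)→(15,165,459)
g: translate: b→15 (≡165 mod 30), so (15,165,459)→(15,15,9)
g: flip: (15,15,9)→(9,-15,15)
g: translate: b→3 (≡-15 mod 18), so (9,-15,15)→(9,3,9)
g: reduced (well bottom): (9,3,9) with a≤c, −a<b≤a
reduced forms (9, 3, 9) vs (9, 3, 9) ⇒ equivalent

yes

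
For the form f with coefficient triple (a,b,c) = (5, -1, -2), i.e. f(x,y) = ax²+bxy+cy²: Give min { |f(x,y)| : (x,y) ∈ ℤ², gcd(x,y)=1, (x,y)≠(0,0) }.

descent: ρ → (-2,5,2)  [lands on river]
river: ρ → (2,3,-4)
river: ρ → (-4,5,1)
river: ρ → (1,5,-4)
river: ρ → (-4,3,2)
river: ρ → (2,5,-2)
river: ρ → (-2,3,4)
river: ρ → (4,5,-1)
river: ρ → (-1,5,4)
river: ρ → (4,3,-2)
closes: descent 1, river 10
min |a| on river = 1

1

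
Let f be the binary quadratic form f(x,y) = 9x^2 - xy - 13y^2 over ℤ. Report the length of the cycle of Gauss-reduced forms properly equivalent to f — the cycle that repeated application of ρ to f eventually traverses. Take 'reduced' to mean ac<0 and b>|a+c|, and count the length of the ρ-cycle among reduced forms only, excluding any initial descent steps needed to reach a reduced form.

D = 469, ⌊√D⌋ = 21
descent: ρ → (-13,1,9)
descent: ρ → (9,17,-5)  [lands on river]
river: ρ → (-5,13,15)
river: ρ → (15,17,-3)
river: ρ → (-3,19,9)
ρ-cycle length = 4 (tail of 2 descent steps not counted)

4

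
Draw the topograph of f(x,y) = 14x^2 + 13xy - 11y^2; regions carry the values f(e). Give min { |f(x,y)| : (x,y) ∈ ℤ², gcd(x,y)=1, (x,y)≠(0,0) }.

river: ρ → (-11,9,16)
river: ρ → (16,23,-4)
river: ρ → (-4,25,10)
river: ρ → (10,15,-14)
river: ρ → (-14,13,11)
river: ρ → (11,9,-16)
river: ρ → (-16,23,4)
river: ρ → (4,25,-10)
river: ρ → (-10,15,14)
river: ρ → (14,13,-11)
closes: descent 0, river 10
min |a| on river = 4

4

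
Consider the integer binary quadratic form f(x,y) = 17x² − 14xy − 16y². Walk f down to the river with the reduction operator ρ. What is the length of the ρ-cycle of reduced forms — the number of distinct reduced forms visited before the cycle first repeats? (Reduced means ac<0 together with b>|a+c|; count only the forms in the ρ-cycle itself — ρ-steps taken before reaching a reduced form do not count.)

D = 1284, ⌊√D⌋ = 35
descent: ρ → (-16,14,17)  [lands on river]
river: ρ → (17,20,-13)
river: ρ → (-13,32,5)
river: ρ → (5,28,-25)
river: ρ → (-25,22,8)
river: ρ → (8,26,-19)
river: ρ → (-19,12,15)
river: ρ → (15,18,-16)
ρ-cycle length = 8 (tail of 1 descent step not counted)

8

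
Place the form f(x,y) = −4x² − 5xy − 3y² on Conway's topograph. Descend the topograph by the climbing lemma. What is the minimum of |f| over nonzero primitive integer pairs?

translate: b→-3 (≡5 mod 8), so (4,5,3)→(4,-3,2)
flip: (4,-3,2)→(2,3,4)
translate: b→-1 (≡3 mod 4), so (2,3,4)→(2,-1,3)
reduced (well bottom): (2,-1,3) with a≤c, −a<b≤a
well minimum |f| = |-2| = 2 (negative-definite)

2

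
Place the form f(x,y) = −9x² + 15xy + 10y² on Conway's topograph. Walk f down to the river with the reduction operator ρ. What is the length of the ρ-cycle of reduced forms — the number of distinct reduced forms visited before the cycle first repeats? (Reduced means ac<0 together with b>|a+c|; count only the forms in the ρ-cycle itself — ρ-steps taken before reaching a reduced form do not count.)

D = 585, ⌊√D⌋ = 24
river: ρ → (10,5,-14)
river: ρ → (-14,23,1)
river: ρ → (1,23,-14)
river: ρ → (-14,5,10)
river: ρ → (10,15,-9)
river: ρ → (-9,21,4)
river: ρ → (4,19,-14)
river: ρ → (-14,9,9)
river: ρ → (9,9,-14)
river: ρ → (-14,19,4)
river: ρ → (4,21,-9)
river: ρ → (-9,15,10)
ρ-cycle length = 12 (tail of 0 descent steps not counted)

12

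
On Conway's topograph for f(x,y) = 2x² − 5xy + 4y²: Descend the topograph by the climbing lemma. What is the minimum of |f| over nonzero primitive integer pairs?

translate: b→-1 (≡-5 mod 4), so (2,-5,4)→(2,-1,1)
flip: (2,-1,1)→(1,1,2)
reduced (well bottom): (1,1,2) with a≤c, −a<b≤a
well minimum = a = 1

1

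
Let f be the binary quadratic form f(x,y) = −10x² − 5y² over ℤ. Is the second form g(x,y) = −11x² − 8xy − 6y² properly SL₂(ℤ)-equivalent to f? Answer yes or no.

D₁ = -200, D₂ = -200
f is negative-definite; reduce −f:
−f: flip: (10,0,5)→(5,0,10)
−f: reduced (well bottom): (5,0,10) with a≤c, −a<b≤a
flip sign back: reduced form of f is (-5,0,-10)
g is negative-definite; reduce −g:
−g: flip: (11,8,6)→(6,-8,11)
−g: translate: b→4 (≡-8 mod 12), so (6,-8,11)→(6,4,9)
−g: reduced (well bottom): (6,4,9) with a≤c, −a<b≤a
flip sign back: reduced form of g is (-6,-4,-9)
reduced forms (-5, 0, -10) vs (-6, -4, -9) ⇒ inequivalent

no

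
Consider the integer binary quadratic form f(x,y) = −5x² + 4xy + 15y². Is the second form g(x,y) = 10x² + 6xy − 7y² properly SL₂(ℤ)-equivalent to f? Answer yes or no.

D₁ = 316, D₂ = 316
river cycle of f (length 6): (-5, 14, 6), (6, 10, -9), (-9, 8, 7), (7, 6, -10), (-10, 14, 3), (3, 16, -5)
river cycle of g (length 6): (-7, 8, 9), (9, 10, -6), (-6, 14, 5), (5, 16, -3), (-3, 14, 10), (10, 6, -7)
cycles differ ⇒ inequivalent

no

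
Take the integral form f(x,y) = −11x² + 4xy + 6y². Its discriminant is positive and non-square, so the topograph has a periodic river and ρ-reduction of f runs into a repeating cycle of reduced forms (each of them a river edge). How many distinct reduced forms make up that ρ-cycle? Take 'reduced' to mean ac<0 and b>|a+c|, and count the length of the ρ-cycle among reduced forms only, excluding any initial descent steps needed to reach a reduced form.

D = 280, ⌊√D⌋ = 16
descent: ρ → (6,8,-9)  [lands on river]
river: ρ → (-9,10,5)
river: ρ → (5,10,-9)
river: ρ → (-9,8,6)
river: ρ → (6,16,-1)
river: ρ → (-1,16,6)
ρ-cycle length = 6 (tail of 1 descent step not counted)

6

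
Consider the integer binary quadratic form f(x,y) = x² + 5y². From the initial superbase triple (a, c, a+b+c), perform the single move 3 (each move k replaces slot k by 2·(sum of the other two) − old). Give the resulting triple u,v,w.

start (1,5,6) = (f(1,0),f(0,1),f(1,1))
replace slot 3: 2·(1+5) − 6 = 6 → (1,5,6)

1,5,6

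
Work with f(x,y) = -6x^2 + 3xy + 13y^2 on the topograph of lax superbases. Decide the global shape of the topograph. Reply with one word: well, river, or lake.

D = b²−4ac = 3² − 4·(-6)·13 = 321
D > 0 non-square ⇒ indefinite ⇒ periodic river

river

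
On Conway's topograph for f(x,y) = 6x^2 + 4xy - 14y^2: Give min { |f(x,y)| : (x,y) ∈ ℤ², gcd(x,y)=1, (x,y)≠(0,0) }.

descent: ρ → (-14,-4,6)
descent: ρ → (6,16,-4)  [lands on river]
river: ρ → (-4,16,6)
river: ρ → (6,8,-12)
river: ρ → (-12,16,2)
river: ρ → (2,16,-12)
river: ρ → (-12,8,6)
closes: descent 2, river 6
min |a| on river = 2

2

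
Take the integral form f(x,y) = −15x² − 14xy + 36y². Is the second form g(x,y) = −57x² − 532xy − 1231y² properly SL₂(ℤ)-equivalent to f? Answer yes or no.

D₁ = 2356, D₂ = 2356
river cycle of f (length 40): (-15, 46, 4), (4, 42, -37), (-37, 32, 9), (9, 40, -21), (-21, 44, 5), (5, 46, -12), (-12, 26, 35), (35, 44, -3), (-3, 46, 20), (20, 34, -15), … (30 more)
river cycle of g (length 40): (4, 42, -37), (-37, 32, 9), (9, 40, -21), (-21, 44, 5), (5, 46, -12), (-12, 26, 35), (35, 44, -3), (-3, 46, 20), (20, 34, -15), (-15, 26, 28), … (30 more)
cycles coincide ⇒ equivalent

yes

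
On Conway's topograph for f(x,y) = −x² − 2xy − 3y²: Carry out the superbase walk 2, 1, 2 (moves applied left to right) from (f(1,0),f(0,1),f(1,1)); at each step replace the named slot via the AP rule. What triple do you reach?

start (-1,-3,-6) = (f(1,0),f(0,1),f(1,1))
replace slot 2: 2·((-1)+(-6)) − (-3) = -11 → (-1,-11,-6)
replace slot 1: 2·((-11)+(-6)) − (-1) = -33 → (-33,-11,-6)
replace slot 2: 2·((-33)+(-6)) − (-11) = -67 → (-33,-67,-6)

-33,-67,-6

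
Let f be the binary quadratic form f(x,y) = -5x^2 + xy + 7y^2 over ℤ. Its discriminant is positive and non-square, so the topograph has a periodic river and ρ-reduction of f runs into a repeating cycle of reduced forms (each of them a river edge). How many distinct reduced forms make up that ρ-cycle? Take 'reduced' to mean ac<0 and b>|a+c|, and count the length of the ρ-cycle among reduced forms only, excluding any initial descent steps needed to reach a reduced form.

D = 141, ⌊√D⌋ = 11
descent: ρ → (7,-1,-5)
descent: ρ → (-5,11,1)  [lands on river]
river: ρ → (1,11,-5)
river: ρ → (-5,9,3)
river: ρ → (3,9,-5)
ρ-cycle length = 4 (tail of 2 descent steps not counted)

4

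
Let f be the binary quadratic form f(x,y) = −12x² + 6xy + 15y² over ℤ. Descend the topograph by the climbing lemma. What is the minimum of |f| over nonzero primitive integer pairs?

river: ρ → (15,24,-3)
river: ρ → (-3,24,15)
river: ρ → (15,6,-12)
river: ρ → (-12,18,9)
river: ρ → (9,18,-12)
river: ρ → (-12,6,15)
closes: descent 0, river 6
min |a| on river = 3

3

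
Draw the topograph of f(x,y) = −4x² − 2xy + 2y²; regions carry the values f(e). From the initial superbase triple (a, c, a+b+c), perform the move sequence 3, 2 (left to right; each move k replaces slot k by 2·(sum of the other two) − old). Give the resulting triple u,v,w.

start (-4,2,-4) = (f(1,0),f(0,1),f(1,1))
replace slot 3: 2·((-4)+2) − (-4) = 0 → (-4,2,0)
replace slot 2: 2·((-4)+0) − 2 = -10 → (-4,-10,0)

-4,-10,0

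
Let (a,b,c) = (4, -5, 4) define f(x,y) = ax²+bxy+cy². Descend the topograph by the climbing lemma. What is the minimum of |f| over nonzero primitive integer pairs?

translate: b→3 (≡-5 mod 8), so (4,-5,4)→(4,3,3)
flip: (4,3,3)→(3,-3,4)
translate: b→3 (≡-3 mod 6), so (3,-3,4)→(3,3,4)
reduced (well bottom): (3,3,4) with a≤c, −a<b≤a
well minimum = a = 3

3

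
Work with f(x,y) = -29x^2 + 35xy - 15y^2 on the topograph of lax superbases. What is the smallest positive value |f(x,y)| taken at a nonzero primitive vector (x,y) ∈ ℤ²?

translate: b→23 (≡-35 mod 58), so (29,-35,15)→(29,23,9)
flip: (29,23,9)→(9,-23,29)
translate: b→-5 (≡-23 mod 18), so (9,-23,29)→(9,-5,15)
reduced (well bottom): (9,-5,15) with a≤c, −a<b≤a
well minimum |f| = |-9| = 9 (negative-definite)

9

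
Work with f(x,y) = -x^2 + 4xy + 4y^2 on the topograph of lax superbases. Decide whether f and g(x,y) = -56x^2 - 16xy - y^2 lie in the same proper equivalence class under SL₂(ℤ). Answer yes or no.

D₁ = 32, D₂ = 32
river cycle of f (length 2): (4, 4, -1), (-1, 4, 4)
river cycle of g (length 2): (-1, 4, 4), (4, 4, -1)
cycles coincide ⇒ equivalent

yes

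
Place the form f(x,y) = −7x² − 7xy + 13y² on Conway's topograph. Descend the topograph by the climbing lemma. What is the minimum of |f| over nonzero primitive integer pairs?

descent: ρ → (13,7,-7)  [lands on river]
river: ρ → (-7,7,13)
river: ρ → (13,19,-1)
river: ρ → (-1,19,13)
closes: descent 1, river 4
min |a| on river = 1

1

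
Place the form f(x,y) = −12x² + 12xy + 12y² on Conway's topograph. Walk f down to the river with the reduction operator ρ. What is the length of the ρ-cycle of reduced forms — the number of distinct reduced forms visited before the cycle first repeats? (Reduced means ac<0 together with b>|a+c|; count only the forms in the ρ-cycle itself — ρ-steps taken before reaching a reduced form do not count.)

D = 720, ⌊√D⌋ = 26
river: ρ → (12,12,-12)
river: ρ → (-12,12,12)
ρ-cycle length = 2 (tail of 0 descent steps not counted)

2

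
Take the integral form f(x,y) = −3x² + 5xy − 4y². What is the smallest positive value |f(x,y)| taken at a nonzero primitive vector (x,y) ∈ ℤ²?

translate: b→1 (≡-5 mod 6), so (3,-5,4)→(3,1,2)
flip: (3,1,2)→(2,-1,3)
reduced (well bottom): (2,-1,3) with a≤c, −a<b≤a
well minimum |f| = |-2| = 2 (negative-definite)

2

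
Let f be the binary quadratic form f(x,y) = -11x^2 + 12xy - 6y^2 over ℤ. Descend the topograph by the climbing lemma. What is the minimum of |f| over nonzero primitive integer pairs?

translate: b→10 (≡-12 mod 22), so (11,-12,6)→(11,10,5)
flip: (11,10,5)→(5,-10,11)
translate: b→0 (≡-10 mod 10), so (5,-10,11)→(5,0,6)
reduced (well bottom): (5,0,6) with a≤c, −a<b≤a
well minimum |f| = |-5| = 5 (negative-definite)

5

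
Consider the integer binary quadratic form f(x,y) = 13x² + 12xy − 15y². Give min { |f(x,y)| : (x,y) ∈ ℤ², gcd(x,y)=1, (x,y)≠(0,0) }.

river: ρ → (-15,18,10)
river: ρ → (10,22,-11)
river: ρ → (-11,22,10)
river: ρ → (10,18,-15)
river: ρ → (-15,12,13)
river: ρ → (13,14,-14)
river: ρ → (-14,14,13)
river: ρ → (13,12,-15)
closes: descent 0, river 8
min |a| on river = 10

10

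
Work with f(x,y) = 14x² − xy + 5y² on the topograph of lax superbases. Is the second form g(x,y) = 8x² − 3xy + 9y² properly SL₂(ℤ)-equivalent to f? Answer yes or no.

D₁ = -279, D₂ = -279
f: flip: (14,-1,5)→(5,1,14)
f: reduced (well bottom): (5,1,14) with a≤c, −a<b≤a
g: reduced (well bottom): (8,-3,9) with a≤c, −a<b≤a
reduced forms (5, 1, 14) vs (8, -3, 9) ⇒ inequivalent

no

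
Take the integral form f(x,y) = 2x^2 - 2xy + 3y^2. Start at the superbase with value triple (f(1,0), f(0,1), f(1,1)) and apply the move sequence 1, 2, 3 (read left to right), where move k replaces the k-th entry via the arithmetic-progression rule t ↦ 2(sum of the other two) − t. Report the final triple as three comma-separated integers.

start (2,3,3) = (f(1,0),f(0,1),f(1,1))
replace slot 1: 2·(3+3) − 2 = 10 → (10,3,3)
replace slot 2: 2·(10+3) − 3 = 23 → (10,23,3)
replace slot 3: 2·(10+23) − 3 = 63 → (10,23,63)

10,23,63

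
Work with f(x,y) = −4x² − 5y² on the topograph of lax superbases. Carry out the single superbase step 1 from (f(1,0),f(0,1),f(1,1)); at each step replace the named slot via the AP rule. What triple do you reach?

start (-4,-5,-9) = (f(1,0),f(0,1),f(1,1))
replace slot 1: 2·((-5)+(-9)) − (-4) = -24 → (-24,-5,-9)

-24,-5,-9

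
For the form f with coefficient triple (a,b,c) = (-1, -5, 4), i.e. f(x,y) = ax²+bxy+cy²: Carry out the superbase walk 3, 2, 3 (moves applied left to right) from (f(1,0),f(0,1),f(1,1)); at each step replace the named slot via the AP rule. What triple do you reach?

start (-1,4,-2) = (f(1,0),f(0,1),f(1,1))
replace slot 3: 2·((-1)+4) − (-2) = 8 → (-1,4,8)
replace slot 2: 2·((-1)+8) − 4 = 10 → (-1,10,8)
replace slot 3: 2·((-1)+10) − 8 = 10 → (-1,10,10)

-1,10,10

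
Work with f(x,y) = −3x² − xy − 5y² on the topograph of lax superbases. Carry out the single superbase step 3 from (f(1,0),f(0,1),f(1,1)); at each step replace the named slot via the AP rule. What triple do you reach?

start (-3,-5,-9) = (f(1,0),f(0,1),f(1,1))
replace slot 3: 2·((-3)+(-5)) − (-9) = -7 → (-3,-5,-7)

-3,-5,-7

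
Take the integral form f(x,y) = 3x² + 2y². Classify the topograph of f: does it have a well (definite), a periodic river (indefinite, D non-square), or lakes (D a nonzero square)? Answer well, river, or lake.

D = b²−4ac = 0² − 4·3·2 = -24
D < 0 ⇒ definite ⇒ every region one sign ⇒ single well

well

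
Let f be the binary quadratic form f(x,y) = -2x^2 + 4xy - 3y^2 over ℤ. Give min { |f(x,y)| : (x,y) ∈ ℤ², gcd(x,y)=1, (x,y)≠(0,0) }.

translate: b→0 (≡-4 mod 4), so (2,-4,3)→(2,0,1)
flip: (2,0,1)→(1,0,2)
reduced (well bottom): (1,0,2) with a≤c, −a<b≤a
well minimum |f| = |-1| = 1 (negative-definite)

1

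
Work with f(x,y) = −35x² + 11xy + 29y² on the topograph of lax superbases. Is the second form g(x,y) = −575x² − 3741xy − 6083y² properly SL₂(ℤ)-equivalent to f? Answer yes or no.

D₁ = 4181, D₂ = 4181
river cycle of f (length 30): (29, 47, -17), (-17, 55, 17), (17, 47, -29), (-29, 11, 35), (35, 59, -5), (-5, 61, 23), (23, 31, -35), (-35, 39, 19), (19, 37, -37), (-37, 37, 19), … (20 more)
river cycle of g (length 30): (-35, 11, 29), (29, 47, -17), (-17, 55, 17), (17, 47, -29), (-29, 11, 35), (35, 59, -5), (-5, 61, 23), (23, 31, -35), (-35, 39, 19), (19, 37, -37), … (20 more)
cycles coincide ⇒ equivalent

yes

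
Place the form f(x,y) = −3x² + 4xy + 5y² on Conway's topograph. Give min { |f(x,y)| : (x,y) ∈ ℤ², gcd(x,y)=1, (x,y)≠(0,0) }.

river: ρ → (5,6,-2)
river: ρ → (-2,6,5)
river: ρ → (5,4,-3)
river: ρ → (-3,8,1)
river: ρ → (1,8,-3)
river: ρ → (-3,4,5)
closes: descent 0, river 6
min |a| on river = 1

1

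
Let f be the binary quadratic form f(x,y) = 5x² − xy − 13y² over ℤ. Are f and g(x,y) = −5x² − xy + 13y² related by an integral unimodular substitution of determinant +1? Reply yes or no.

D₁ = 261, D₂ = 261
river cycle of f (length 8): (5, 9, -9), (-9, 9, 5), (5, 11, -7), (-7, 3, 9), (9, 15, -1), (-1, 15, 9), (9, 3, -7), (-7, 11, 5)
river cycle of g (length 8): (-5, 9, 9), (9, 9, -5), (-5, 11, 7), (7, 3, -9), (-9, 15, 1), (1, 15, -9), (-9, 3, 7), (7, 11, -5)
cycles differ ⇒ inequivalent

no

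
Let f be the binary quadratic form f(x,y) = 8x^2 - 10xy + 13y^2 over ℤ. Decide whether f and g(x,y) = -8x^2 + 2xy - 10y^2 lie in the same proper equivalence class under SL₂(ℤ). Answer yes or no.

D₁ = -316, D₂ = -316
f: translate: b→6 (≡-10 mod 16), so (8,-10,13)→(8,6,11)
f: reduced (well bottom): (8,6,11) with a≤c, −a<b≤a
g is negative-definite; reduce −g:
−g: reduced (well bottom): (8,-2,10) with a≤c, −a<b≤a
flip sign back: reduced form of g is (-8,2,-10)
reduced forms (8, 6, 11) vs (-8, 2, -10) ⇒ inequivalent

no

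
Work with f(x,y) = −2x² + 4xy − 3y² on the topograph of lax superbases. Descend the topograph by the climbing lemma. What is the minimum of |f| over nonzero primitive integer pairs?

translate: b→0 (≡-4 mod 4), so (2,-4,3)→(2,0,1)
flip: (2,0,1)→(1,0,2)
reduced (well bottom): (1,0,2) with a≤c, −a<b≤a
well minimum |f| = |-1| = 1 (negative-definite)

1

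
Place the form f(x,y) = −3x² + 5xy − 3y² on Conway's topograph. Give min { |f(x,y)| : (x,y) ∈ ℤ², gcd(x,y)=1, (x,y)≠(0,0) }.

translate: b→1 (≡-5 mod 6), so (3,-5,3)→(3,1,1)
flip: (3,1,1)→(1,-1,3)
translate: b→1 (≡-1 mod 2), so (1,-1,3)→(1,1,3)
reduced (well bottom): (1,1,3) with a≤c, −a<b≤a
well minimum |f| = |-1| = 1 (negative-definite)

1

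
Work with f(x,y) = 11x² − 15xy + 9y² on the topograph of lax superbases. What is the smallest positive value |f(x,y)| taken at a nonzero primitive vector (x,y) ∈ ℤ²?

translate: b→7 (≡-15 mod 22), so (11,-15,9)→(11,7,5)
flip: (11,7,5)→(5,-7,11)
translate: b→3 (≡-7 mod 10), so (5,-7,11)→(5,3,9)
reduced (well bottom): (5,3,9) with a≤c, −a<b≤a
well minimum = a = 5

5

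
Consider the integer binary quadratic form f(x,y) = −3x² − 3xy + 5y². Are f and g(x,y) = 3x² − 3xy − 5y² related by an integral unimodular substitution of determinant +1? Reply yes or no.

D₁ = 69, D₂ = 69
river cycle of f (length 4): (5, 3, -3), (-3, 3, 5), (5, 7, -1), (-1, 7, 5)
river cycle of g (length 4): (-5, 3, 3), (3, 3, -5), (-5, 7, 1), (1, 7, -5)
cycles differ ⇒ inequivalent

no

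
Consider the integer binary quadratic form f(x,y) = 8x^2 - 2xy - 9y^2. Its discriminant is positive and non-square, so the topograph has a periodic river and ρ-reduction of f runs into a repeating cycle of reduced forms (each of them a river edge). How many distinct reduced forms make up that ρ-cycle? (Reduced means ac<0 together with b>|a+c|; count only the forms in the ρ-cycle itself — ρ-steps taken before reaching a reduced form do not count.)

D = 292, ⌊√D⌋ = 17
descent: ρ → (-9,2,8)  [lands on river]
river: ρ → (8,14,-3)
river: ρ → (-3,16,3)
river: ρ → (3,14,-8)
river: ρ → (-8,2,9)
river: ρ → (9,16,-1)
river: ρ → (-1,16,9)
river: ρ → (9,2,-8)
river: ρ → (-8,14,3)
river: ρ → (3,16,-3)
river: ρ → (-3,14,8)
river: ρ → (8,2,-9)
river: ρ → (-9,16,1)
river: ρ → (1,16,-9)
ρ-cycle length = 14 (tail of 1 descent step not counted)

14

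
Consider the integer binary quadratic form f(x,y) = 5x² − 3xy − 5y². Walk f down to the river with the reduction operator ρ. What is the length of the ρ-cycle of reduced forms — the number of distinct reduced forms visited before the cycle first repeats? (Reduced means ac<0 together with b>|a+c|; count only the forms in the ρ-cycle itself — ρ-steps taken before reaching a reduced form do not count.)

D = 109, ⌊√D⌋ = 10
descent: ρ → (-5,3,5)  [lands on river]
river: ρ → (5,7,-3)
river: ρ → (-3,5,7)
river: ρ → (7,9,-1)
river: ρ → (-1,9,7)
river: ρ → (7,5,-3)
river: ρ → (-3,7,5)
river: ρ → (5,3,-5)
river: ρ → (-5,7,3)
river: ρ → (3,5,-7)
river: ρ → (-7,9,1)
river: ρ → (1,9,-7)
river: ρ → (-7,5,3)
river: ρ → (3,7,-5)
ρ-cycle length = 14 (tail of 1 descent step not counted)

14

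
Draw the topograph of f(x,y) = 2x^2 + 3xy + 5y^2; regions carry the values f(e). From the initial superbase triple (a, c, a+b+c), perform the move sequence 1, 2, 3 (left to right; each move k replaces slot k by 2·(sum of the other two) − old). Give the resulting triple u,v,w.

start (2,5,10) = (f(1,0),f(0,1),f(1,1))
replace slot 1: 2·(5+10) − 2 = 28 → (28,5,10)
replace slot 2: 2·(28+10) − 5 = 71 → (28,71,10)
replace slot 3: 2·(28+71) − 10 = 188 → (28,71,188)

28,71,188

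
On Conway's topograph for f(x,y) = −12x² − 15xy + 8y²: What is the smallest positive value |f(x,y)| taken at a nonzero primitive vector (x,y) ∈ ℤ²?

descent: ρ → (8,15,-12)  [lands on river]
river: ρ → (-12,9,11)
river: ρ → (11,13,-10)
river: ρ → (-10,7,14)
river: ρ → (14,21,-3)
river: ρ → (-3,21,14)
river: ρ → (14,7,-10)
river: ρ → (-10,13,11)
river: ρ → (11,9,-12)
river: ρ → (-12,15,8)
river: ρ → (8,17,-10)
river: ρ → (-10,23,2)
river: ρ → (2,21,-21)
river: ρ → (-21,21,2)
river: ρ → (2,23,-10)
river: ρ → (-10,17,8)
closes: descent 1, river 16
min |a| on river = 2

2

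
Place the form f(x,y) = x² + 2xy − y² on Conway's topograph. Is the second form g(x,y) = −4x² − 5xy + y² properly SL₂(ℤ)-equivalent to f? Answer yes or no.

D₁ = 8, D₂ = 41
discriminants differ ⇒ not SL₂(ℤ)-equivalent

no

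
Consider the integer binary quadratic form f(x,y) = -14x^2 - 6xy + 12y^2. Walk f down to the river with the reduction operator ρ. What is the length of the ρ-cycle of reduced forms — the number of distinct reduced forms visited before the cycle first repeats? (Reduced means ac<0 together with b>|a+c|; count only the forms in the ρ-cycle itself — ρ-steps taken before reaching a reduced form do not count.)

D = 708, ⌊√D⌋ = 26
descent: ρ → (12,6,-14)  [lands on river]
river: ρ → (-14,22,4)
river: ρ → (4,26,-2)
river: ρ → (-2,26,4)
river: ρ → (4,22,-14)
river: ρ → (-14,6,12)
river: ρ → (12,18,-8)
river: ρ → (-8,14,16)
river: ρ → (16,18,-6)
river: ρ → (-6,18,16)
river: ρ → (16,14,-8)
river: ρ → (-8,18,12)
ρ-cycle length = 12 (tail of 1 descent step not counted)

12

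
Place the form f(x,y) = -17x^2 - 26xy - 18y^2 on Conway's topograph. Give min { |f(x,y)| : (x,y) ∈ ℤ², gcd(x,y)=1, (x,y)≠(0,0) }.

translate: b→-8 (≡26 mod 34), so (17,26,18)→(17,-8,9)
flip: (17,-8,9)→(9,8,17)
reduced (well bottom): (9,8,17) with a≤c, −a<b≤a
well minimum |f| = |-9| = 9 (negative-definite)

9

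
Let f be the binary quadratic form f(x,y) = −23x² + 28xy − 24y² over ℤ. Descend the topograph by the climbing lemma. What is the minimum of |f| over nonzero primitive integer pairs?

translate: b→18 (≡-28 mod 46), so (23,-28,24)→(23,18,19)
flip: (23,18,19)→(19,-18,23)
reduced (well bottom): (19,-18,23) with a≤c, −a<b≤a
well minimum |f| = |-19| = 19 (negative-definite)

19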